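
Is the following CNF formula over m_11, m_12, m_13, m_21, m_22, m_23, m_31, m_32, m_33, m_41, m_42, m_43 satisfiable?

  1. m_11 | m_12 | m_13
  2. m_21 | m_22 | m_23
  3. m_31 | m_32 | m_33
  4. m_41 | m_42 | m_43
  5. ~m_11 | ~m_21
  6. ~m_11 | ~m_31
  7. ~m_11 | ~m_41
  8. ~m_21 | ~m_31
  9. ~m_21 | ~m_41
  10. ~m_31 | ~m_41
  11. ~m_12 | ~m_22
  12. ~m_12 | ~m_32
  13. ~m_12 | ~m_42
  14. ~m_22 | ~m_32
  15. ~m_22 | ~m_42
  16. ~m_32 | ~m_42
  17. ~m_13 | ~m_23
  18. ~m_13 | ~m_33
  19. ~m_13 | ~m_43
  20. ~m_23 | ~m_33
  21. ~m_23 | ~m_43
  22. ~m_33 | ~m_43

No

Try m_11 = 0.
Try m_12 = 1.
(~m_22) alone gives m_22 = 0.
(~m_32) alone gives m_32 = 0.
(~m_42) alone gives m_42 = 0.
Try m_21 = 1.
(~m_31) alone gives m_31 = 0.
(m_33) alone gives m_33 = 1.
(~m_41) alone gives m_41 = 0.
(m_43) alone gives m_43 = 1.
Now (~m_43) is unsatisfied and unit — conflict.
Undo m_21 and try m_21 = 0.
(m_23) alone gives m_23 = 1.
(~m_13) alone gives m_13 = 0.
(~m_33) alone gives m_33 = 0.
(m_31) alone gives m_31 = 1.
(~m_41) alone gives m_41 = 0.
(m_43) alone gives m_43 = 1.
Now (~m_43) is unsatisfied and unit — conflict.
Both values of m_21 lead to a conflict.
Undo m_12 and try m_12 = 0.
(m_13) alone gives m_13 = 1.
(~m_23) alone gives m_23 = 0.
(~m_33) alone gives m_33 = 0.
(~m_43) alone gives m_43 = 0.
Try m_21 = 1.
(~m_31) alone gives m_31 = 0.
(m_32) alone gives m_32 = 1.
(~m_41) alone gives m_41 = 0.
(m_42) alone gives m_42 = 1.
Now (~m_42) is unsatisfied and unit — conflict.
Undo m_21 and try m_21 = 0.
(m_22) alone gives m_22 = 1.
(~m_32) alone gives m_32 = 0.
(m_31) alone gives m_31 = 1.
(~m_41) alone gives m_41 = 0.
(m_42) alone gives m_42 = 1.
Now (~m_42) is unsatisfied and unit — conflict.
Both values of m_21 lead to a conflict.
Both values of m_12 lead to a conflict.
Undo m_11 and try m_11 = 1.
(~m_21) alone gives m_21 = 0.
(~m_31) alone gives m_31 = 0.
(~m_41) alone gives m_41 = 0.
Try m_22 = 1.
(~m_12) alone gives m_12 = 0.
(~m_32) alone gives m_32 = 0.
(m_33) alone gives m_33 = 1.
(~m_42) alone gives m_42 = 0.
(m_43) alone gives m_43 = 1.
Now (~m_43) is unsatisfied and unit — conflict.
Undo m_22 and try m_22 = 0.
(m_23) alone gives m_23 = 1.
(~m_13) alone gives m_13 = 0.
(~m_33) alone gives m_33 = 0.
(m_32) alone gives m_32 = 1.
(~m_12) alone gives m_12 = 0.
(~m_42) alone gives m_42 = 0.
(m_43) alone gives m_43 = 1.
Now (~m_43) is unsatisfied and unit — conflict.
Both values of m_22 lead to a conflict.
Both values of m_11 lead to a conflict.
No assignment satisfies every clause.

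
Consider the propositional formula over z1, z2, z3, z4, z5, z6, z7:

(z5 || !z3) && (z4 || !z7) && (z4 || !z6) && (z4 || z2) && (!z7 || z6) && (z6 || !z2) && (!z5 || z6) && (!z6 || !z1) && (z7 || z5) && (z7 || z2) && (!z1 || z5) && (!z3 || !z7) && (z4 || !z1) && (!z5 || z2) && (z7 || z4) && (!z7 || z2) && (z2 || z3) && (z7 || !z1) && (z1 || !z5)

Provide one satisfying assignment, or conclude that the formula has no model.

Suppose z5 = false.
Unit clause (!z3) forces z3 = false.
Unit clause (z7) forces z7 = true.
Unit clause (z4) forces z4 = true.
Unit clause (z6) forces z6 = true.
Unit clause (!z1) forces z1 = false.
Unit clause (z2) forces z2 = true.
Every clause now holds.

z1 ↦ false,  z2 ↦ true,  z3 ↦ false,  z4 ↦ true,  z5 ↦ false,  z6 ↦ true,  z7 ↦ true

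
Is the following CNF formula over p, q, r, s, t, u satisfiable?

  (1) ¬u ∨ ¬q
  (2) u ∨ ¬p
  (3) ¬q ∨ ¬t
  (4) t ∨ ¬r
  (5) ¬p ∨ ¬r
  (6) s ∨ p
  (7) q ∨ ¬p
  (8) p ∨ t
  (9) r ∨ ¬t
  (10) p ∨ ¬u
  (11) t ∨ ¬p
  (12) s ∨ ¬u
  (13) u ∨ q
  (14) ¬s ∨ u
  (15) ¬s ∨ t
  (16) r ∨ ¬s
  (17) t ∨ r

Try u = False.
Unit clause (¬p) forces p = False.
Unit clause (s) forces s = True.
But (¬s) is also a unit clause — contradiction.
Backtrack on u: now try u = True.
Unit clause (¬q) forces q = False.
Unit clause (¬p) forces p = False.
But (p) is also a unit clause — contradiction.
Both values of u lead to a conflict.
No assignment satisfies every clause.

Unsatisfiable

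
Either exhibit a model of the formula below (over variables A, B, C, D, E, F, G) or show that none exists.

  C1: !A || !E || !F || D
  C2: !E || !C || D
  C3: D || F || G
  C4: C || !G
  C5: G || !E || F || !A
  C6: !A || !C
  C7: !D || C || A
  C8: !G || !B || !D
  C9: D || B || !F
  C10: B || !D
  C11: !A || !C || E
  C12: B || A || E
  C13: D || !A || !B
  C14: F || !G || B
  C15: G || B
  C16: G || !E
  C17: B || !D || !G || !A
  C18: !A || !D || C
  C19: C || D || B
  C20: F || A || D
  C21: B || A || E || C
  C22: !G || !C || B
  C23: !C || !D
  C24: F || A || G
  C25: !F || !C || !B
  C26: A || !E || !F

A: false, B: true, C: false, D: false, E: false, F: true, G: false

Suppose C = false.
(!G) alone gives G = false.
(B) alone gives B = true.
(!E) alone gives E = false.
Suppose D = false.
(F) alone gives F = true.
(!A) alone gives A = false.
This assignment satisfies each clause.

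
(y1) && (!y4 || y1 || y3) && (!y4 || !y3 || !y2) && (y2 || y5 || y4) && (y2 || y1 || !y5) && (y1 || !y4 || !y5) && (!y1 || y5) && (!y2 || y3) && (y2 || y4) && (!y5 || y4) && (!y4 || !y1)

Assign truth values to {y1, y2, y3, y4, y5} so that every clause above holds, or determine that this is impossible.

From the singleton clause (y1), y1 = true.
From the singleton clause (y5), y5 = true.
From the singleton clause (y4), y4 = true.
Now (!y4) is unsatisfied and unit — conflict.

UNSATISFIABLE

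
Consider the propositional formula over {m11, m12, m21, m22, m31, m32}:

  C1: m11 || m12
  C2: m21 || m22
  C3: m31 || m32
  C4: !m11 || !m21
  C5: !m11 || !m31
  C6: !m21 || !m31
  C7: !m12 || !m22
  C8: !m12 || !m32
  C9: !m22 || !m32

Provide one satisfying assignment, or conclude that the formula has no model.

UNSATISFIABLE

Case m11 = true:
Unit clause (!m21) forces m21 = false.
Unit clause (m22) forces m22 = true.
Unit clause (!m31) forces m31 = false.
Unit clause (m32) forces m32 = true.
That conflicts with the unit clause (!m32).
That branch fails; take m11 = false instead.
Unit clause (m12) forces m12 = true.
Unit clause (!m22) forces m22 = false.
Unit clause (m21) forces m21 = true.
Unit clause (!m31) forces m31 = false.
Unit clause (m32) forces m32 = true.
That conflicts with the unit clause (!m32).
Both values of m11 lead to a conflict.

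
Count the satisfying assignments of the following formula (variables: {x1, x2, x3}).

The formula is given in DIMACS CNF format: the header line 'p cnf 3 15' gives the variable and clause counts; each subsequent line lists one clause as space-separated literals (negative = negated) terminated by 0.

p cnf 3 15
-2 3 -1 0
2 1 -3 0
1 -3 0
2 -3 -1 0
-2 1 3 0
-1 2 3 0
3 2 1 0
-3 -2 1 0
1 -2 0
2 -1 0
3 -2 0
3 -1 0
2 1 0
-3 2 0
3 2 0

There are 2^3 = 8 truth assignments over (x1, x2, x3).
Check each against the 15 clauses (columns in the order x1, x2, x3):
  F F F  ✗ fails (x3 ∨ x2 ∨ x1)
  F F T  ✗ fails (x2 ∨ x1 ∨ ¬x3)
  F T F  ✗ fails (¬x2 ∨ x1 ∨ x3)
  F T T  ✗ fails (x1 ∨ ¬x3)
  T F F  ✗ fails (¬x1 ∨ x2 ∨ x3)
  T F T  ✗ fails (x2 ∨ ¬x3 ∨ ¬x1)
  T T F  ✗ fails (¬x2 ∨ x3 ∨ ¬x1)
  T T T  ✓ satisfies all
1 of the 8 rows is a model.

1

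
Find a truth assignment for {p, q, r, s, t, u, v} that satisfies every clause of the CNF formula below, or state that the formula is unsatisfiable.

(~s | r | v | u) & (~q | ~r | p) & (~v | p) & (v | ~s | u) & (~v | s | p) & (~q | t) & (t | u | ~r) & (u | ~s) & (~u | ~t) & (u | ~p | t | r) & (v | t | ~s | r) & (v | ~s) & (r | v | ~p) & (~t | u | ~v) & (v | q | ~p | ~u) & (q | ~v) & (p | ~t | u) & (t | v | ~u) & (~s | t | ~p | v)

p=1,  q=0,  r=1,  s=0,  t=1,  u=0,  v=0

Try v = 0.
Unit clause (~s) forces s = 0.
Try q = 0.
Try u = 0.
Try t = 1.
Unit clause (p) forces p = 1.
Unit clause (r) forces r = 1.
Every clause now holds.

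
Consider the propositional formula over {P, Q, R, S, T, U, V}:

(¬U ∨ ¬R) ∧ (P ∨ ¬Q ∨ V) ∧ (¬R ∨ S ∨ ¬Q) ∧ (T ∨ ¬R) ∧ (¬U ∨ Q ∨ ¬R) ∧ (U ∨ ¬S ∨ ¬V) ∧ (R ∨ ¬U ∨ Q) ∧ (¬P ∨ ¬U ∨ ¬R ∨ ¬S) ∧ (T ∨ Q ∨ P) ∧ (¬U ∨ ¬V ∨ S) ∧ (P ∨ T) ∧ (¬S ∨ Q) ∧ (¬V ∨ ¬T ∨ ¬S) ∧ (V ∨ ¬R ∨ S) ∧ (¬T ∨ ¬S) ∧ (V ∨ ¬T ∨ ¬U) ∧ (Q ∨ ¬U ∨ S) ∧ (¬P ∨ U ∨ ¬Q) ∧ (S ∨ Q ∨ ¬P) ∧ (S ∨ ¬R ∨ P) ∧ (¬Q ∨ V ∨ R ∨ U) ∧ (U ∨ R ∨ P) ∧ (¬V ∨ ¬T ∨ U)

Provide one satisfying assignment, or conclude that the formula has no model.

Try U = True.
From the singleton clause (¬R), R = False.
From the singleton clause (Q), Q = True.
Try P = True.
Try V = False.
From the singleton clause (¬T), T = False.
No clause remains; S is free.

P ↦ True, Q ↦ True, R ↦ False, S ↦ False, T ↦ False, U ↦ True, V ↦ False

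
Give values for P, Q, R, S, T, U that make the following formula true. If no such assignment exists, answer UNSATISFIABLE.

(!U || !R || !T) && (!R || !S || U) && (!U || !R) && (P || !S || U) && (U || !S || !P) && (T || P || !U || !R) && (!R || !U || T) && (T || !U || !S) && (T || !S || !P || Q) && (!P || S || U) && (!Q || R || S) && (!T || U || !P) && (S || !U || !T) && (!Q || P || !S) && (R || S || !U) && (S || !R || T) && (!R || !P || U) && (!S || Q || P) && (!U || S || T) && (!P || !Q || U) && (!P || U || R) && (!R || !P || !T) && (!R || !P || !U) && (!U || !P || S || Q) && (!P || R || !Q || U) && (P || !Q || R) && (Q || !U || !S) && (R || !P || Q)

Suppose U = false.
Suppose R = true.
From the singleton clause (!S), S = false.
From the singleton clause (!P), P = false.
From the singleton clause (T), T = true.
Every clause is now satisfied; Q is unconstrained.

P: false,  Q: true,  R: true,  S: false,  T: true,  U: false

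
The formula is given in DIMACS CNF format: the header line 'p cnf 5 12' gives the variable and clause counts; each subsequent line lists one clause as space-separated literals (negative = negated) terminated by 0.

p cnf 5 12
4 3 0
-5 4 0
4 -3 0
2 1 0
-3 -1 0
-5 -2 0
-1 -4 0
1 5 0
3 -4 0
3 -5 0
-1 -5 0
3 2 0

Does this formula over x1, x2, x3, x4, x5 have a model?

No

Branch on x4: set x4 = True.
Unit clause (¬x1) forces x1 = False.
Unit clause (x2) forces x2 = True.
Unit clause (¬x5) forces x5 = False.
But (x5) is also a unit clause — contradiction.
Undo x4 and try x4 = False.
Unit clause (x3) forces x3 = True.
But (¬x3) is also a unit clause — contradiction.
Both values of x4 lead to a conflict.
No assignment satisfies every clause.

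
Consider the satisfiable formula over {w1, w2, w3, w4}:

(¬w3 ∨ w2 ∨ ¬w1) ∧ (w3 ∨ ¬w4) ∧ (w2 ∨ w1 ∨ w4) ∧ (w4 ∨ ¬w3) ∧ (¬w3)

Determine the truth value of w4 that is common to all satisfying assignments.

False

Suppose w4 = True.
From the singleton clause (w3), w3 = True.
But (¬w3) is also a unit clause — contradiction.
So every satisfying assignment has w4 = False.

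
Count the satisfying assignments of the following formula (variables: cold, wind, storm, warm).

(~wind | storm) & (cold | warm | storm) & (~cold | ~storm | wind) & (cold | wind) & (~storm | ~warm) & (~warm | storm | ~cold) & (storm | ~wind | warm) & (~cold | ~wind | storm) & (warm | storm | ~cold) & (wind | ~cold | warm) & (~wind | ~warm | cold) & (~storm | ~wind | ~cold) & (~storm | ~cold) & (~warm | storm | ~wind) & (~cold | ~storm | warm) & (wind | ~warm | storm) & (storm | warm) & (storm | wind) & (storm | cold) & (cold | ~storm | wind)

There are 2^4 = 16 truth assignments over (cold, wind, storm, warm).
Check each against the 20 clauses (columns in the order cold, wind, storm, warm):
  F F F F  ✗ fails (cold | warm | storm)
  F F F T  ✗ fails (cold | wind)
  F F T F  ✗ fails (cold | wind)
  F F T T  ✗ fails (cold | wind)
  F T F F  ✗ fails (~wind | storm)
  F T F T  ✗ fails (~wind | storm)
  F T T F  ✓ satisfies all
  F T T T  ✗ fails (~storm | ~warm)
  T F F F  ✗ fails (warm | storm | ~cold)
  T F F T  ✗ fails (~warm | storm | ~cold)
  T F T F  ✗ fails (~cold | ~storm | wind)
  T F T T  ✗ fails (~cold | ~storm | wind)
  T T F F  ✗ fails (~wind | storm)
  T T F T  ✗ fails (~wind | storm)
  T T T F  ✗ fails (~storm | ~wind | ~cold)
  T T T T  ✗ fails (~storm | ~warm)
1 of the 16 rows is a model.

1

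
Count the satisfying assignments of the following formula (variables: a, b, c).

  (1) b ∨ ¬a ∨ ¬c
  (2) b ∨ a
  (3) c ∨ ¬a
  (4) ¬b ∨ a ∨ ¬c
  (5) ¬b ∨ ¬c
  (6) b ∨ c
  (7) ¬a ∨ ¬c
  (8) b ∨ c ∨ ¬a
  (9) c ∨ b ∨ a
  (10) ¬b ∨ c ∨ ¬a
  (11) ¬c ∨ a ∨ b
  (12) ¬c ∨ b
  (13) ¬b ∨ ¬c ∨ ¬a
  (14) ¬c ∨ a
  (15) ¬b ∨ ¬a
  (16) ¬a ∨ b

1

There are 2^3 = 8 truth assignments over (a, b, c).
Split on a. With a = True, the clauses containing a are satisfied and ¬a drops from the rest; 0 of the 2^2 = 4 assignments to the other variables satisfy what remains.
With a = False, by the same count on the reduced clause set, 1 assignment works.
Total: 0 + 1 = 1.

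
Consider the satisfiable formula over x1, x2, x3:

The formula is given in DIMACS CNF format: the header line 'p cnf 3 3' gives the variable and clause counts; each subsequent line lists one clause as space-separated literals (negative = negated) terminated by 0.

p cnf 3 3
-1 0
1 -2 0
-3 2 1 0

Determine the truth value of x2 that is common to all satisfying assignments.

False

Suppose x2 = True.
The clause (¬x1) is unit, so x1 = False.
That conflicts with the unit clause (x1).
So every satisfying assignment has x2 = False.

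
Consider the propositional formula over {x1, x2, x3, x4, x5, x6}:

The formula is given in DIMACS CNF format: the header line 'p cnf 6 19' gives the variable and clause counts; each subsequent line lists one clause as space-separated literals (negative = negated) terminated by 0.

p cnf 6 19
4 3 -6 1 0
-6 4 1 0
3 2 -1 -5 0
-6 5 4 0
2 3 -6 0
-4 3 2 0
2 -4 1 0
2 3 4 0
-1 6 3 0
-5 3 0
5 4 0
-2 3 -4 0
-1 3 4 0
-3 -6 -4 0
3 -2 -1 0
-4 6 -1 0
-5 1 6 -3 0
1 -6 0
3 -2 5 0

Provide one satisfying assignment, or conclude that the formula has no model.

x1: True,  x2: True,  x3: True,  x4: False,  x5: True,  x6: True

Try x5 = True.
The clause (x3) is unit, so x3 = True.
Try x6 = True.
The clause (¬x4) is unit, so x4 = False.
The clause (x1) is unit, so x1 = True.
All clauses hold; x2 can take either value.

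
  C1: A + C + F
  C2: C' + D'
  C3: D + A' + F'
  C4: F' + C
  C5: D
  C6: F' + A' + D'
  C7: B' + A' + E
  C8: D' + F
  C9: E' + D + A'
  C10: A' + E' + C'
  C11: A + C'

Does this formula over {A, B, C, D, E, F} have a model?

(D) alone gives D = 1.
(C') alone gives C = 0.
(F') alone gives F = 0.
But (F) is also a unit clause — contradiction.
No assignment satisfies every clause.

No, unsatisfiable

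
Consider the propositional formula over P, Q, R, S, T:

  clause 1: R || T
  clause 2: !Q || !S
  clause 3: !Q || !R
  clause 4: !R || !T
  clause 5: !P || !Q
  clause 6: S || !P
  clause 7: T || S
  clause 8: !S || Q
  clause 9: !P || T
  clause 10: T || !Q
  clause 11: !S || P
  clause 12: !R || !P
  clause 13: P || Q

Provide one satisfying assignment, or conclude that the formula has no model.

P ↦ false; Q ↦ true; R ↦ false; S ↦ false; T ↦ true

Branch on R: set R = false.
The clause (T) is unit, so T = true.
Branch on Q: set Q = true.
The clause (!S) is unit, so S = false.
The clause (!P) is unit, so P = false.
Every clause now holds.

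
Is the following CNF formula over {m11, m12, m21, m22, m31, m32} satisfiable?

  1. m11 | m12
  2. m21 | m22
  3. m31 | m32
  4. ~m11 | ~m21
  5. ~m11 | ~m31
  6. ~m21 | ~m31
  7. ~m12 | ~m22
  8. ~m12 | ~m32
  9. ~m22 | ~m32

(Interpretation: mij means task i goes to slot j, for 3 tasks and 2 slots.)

Unsatisfiable

Case m11 = 1:
The clause (~m21) is unit, so m21 = 0.
The clause (m22) is unit, so m22 = 1.
The clause (~m31) is unit, so m31 = 0.
The clause (m32) is unit, so m32 = 1.
Now (~m32) is unsatisfied and unit — conflict.
So m11 must be the other value — set m11 = 0.
The clause (m12) is unit, so m12 = 1.
The clause (~m22) is unit, so m22 = 0.
The clause (m21) is unit, so m21 = 1.
The clause (~m31) is unit, so m31 = 0.
The clause (m32) is unit, so m32 = 1.
Now (~m32) is unsatisfied and unit — conflict.
Both values of m11 lead to a conflict.
No assignment satisfies every clause.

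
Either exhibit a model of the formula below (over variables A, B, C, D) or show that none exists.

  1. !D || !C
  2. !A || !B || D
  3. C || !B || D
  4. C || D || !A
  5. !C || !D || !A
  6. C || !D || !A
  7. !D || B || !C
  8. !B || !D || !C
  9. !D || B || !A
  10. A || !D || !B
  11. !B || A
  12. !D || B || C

A=true,  B=false,  C=true,  D=false

Case D = false:
Case A = true:
(!B) alone gives B = false.
(C) alone gives C = true.
All clauses are satisfied.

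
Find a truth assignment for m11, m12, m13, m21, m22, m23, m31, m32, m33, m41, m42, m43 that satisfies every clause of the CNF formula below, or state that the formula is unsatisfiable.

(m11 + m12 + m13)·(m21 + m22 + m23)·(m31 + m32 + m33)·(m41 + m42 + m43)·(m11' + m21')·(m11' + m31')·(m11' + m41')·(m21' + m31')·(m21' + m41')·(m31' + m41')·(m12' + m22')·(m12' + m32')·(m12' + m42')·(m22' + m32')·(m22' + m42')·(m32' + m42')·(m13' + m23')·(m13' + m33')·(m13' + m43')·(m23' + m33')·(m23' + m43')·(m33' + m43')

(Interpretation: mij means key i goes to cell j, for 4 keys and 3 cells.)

Branch on m11: set m11 = 0.
Branch on m12: set m12 = 1.
(m22') alone gives m22 = 0.
(m32') alone gives m32 = 0.
(m42') alone gives m42 = 0.
Branch on m21: set m21 = 1.
(m31') alone gives m31 = 0.
(m33) alone gives m33 = 1.
(m41') alone gives m41 = 0.
(m43) alone gives m43 = 1.
That conflicts with the unit clause (m43').
Backtrack on m21: now try m21 = 0.
(m23) alone gives m23 = 1.
(m13') alone gives m13 = 0.
(m33') alone gives m33 = 0.
(m31) alone gives m31 = 1.
(m41') alone gives m41 = 0.
(m43) alone gives m43 = 1.
That conflicts with the unit clause (m43').
Both values of m21 lead to a conflict.
Backtrack on m12: now try m12 = 0.
(m13) alone gives m13 = 1.
(m23') alone gives m23 = 0.
(m33') alone gives m33 = 0.
(m43') alone gives m43 = 0.
Branch on m21: set m21 = 1.
(m31') alone gives m31 = 0.
(m32) alone gives m32 = 1.
(m41') alone gives m41 = 0.
(m42) alone gives m42 = 1.
That conflicts with the unit clause (m42').
Backtrack on m21: now try m21 = 0.
(m22) alone gives m22 = 1.
(m32') alone gives m32 = 0.
(m31) alone gives m31 = 1.
(m41') alone gives m41 = 0.
(m42) alone gives m42 = 1.
That conflicts with the unit clause (m42').
Both values of m21 lead to a conflict.
Both values of m12 lead to a conflict.
Backtrack on m11: now try m11 = 1.
(m21') alone gives m21 = 0.
(m31') alone gives m31 = 0.
(m41') alone gives m41 = 0.
Branch on m22: set m22 = 1.
(m12') alone gives m12 = 0.
(m32') alone gives m32 = 0.
(m33) alone gives m33 = 1.
(m42') alone gives m42 = 0.
(m43) alone gives m43 = 1.
That conflicts with the unit clause (m43').
Backtrack on m22: now try m22 = 0.
(m23) alone gives m23 = 1.
(m13') alone gives m13 = 0.
(m33') alone gives m33 = 0.
(m32) alone gives m32 = 1.
(m12') alone gives m12 = 0.
(m42') alone gives m42 = 0.
(m43) alone gives m43 = 1.
That conflicts with the unit clause (m43').
Both values of m22 lead to a conflict.
Both values of m11 lead to a conflict.

UNSATISFIABLE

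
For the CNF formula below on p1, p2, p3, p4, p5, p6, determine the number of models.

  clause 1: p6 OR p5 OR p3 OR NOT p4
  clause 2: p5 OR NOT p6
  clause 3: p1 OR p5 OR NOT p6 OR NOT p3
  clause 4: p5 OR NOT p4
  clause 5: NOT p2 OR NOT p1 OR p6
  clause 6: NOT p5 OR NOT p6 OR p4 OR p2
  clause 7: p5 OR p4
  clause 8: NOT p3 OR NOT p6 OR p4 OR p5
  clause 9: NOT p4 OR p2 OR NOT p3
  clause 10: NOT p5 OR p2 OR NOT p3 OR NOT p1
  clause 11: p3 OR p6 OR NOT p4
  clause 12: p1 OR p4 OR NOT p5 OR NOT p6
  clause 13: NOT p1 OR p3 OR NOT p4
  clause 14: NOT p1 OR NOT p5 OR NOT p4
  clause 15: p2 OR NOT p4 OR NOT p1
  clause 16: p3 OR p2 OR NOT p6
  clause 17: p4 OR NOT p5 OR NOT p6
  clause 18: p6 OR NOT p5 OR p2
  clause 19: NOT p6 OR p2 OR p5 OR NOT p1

5

There are 2^6 = 64 truth assignments over (p1, p2, p3, p4, p5, p6).
Split on p3. With p3 = true, the clauses containing p3 are satisfied and NOT p3 drops from the rest; 3 of the 2^5 = 32 assignments to the other variables satisfy what remains.
With p3 = false, by the same count on the reduced clause set, 2 assignments work.
Total: 3 + 2 = 5.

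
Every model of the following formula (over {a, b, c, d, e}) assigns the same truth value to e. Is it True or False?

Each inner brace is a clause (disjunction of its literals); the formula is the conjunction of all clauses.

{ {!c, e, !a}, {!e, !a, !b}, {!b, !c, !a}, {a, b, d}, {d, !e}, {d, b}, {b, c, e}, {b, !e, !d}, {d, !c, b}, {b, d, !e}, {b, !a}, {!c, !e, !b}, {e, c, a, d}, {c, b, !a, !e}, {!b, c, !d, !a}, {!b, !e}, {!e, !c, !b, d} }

False

Suppose e = true.
Unit clause (d) forces d = true.
Unit clause (b) forces b = true.
But (!b) is also a unit clause — contradiction.
So every satisfying assignment has e = False.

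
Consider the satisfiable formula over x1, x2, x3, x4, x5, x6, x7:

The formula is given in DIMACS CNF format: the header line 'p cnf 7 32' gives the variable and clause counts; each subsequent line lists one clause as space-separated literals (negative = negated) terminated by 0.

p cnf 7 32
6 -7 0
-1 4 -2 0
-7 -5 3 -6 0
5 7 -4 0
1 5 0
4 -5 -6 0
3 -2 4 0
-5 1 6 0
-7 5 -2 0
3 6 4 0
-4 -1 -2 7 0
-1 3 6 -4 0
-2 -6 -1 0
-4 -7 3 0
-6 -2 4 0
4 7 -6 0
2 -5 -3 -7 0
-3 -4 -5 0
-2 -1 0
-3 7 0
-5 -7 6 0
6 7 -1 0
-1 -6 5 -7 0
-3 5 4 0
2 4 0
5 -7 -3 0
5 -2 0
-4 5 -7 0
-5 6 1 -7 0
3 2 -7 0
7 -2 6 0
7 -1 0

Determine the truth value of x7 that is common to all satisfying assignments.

False

Suppose x7 = True.
The clause (x6) is unit, so x6 = True.
Try x5 = False.
The clause (x1) is unit, so x1 = True.
That conflicts with the unit clause (¬x1).
Undo x5 and try x5 = True.
The clause (x3) is unit, so x3 = True.
The clause (x4) is unit, so x4 = True.
That conflicts with the unit clause (¬x4).
Both values of x5 lead to a conflict.
So every satisfying assignment has x7 = False.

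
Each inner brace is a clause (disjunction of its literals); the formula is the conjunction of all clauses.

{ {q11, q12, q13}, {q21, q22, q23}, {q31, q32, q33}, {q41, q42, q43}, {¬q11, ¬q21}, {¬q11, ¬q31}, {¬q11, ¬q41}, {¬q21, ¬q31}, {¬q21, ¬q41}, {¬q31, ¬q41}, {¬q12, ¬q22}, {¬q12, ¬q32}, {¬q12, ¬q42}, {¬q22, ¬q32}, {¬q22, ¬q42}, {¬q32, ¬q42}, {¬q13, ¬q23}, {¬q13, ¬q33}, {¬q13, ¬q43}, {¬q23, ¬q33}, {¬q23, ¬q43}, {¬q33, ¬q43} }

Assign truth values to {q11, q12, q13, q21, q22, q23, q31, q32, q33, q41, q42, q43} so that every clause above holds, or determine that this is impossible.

Case q11 = False:
Case q12 = True:
From the singleton clause (¬q22), q22 = False.
From the singleton clause (¬q32), q32 = False.
From the singleton clause (¬q42), q42 = False.
Case q21 = True:
From the singleton clause (¬q31), q31 = False.
From the singleton clause (q33), q33 = True.
From the singleton clause (¬q41), q41 = False.
From the singleton clause (q43), q43 = True.
Now (¬q43) is unsatisfied and unit — conflict.
Backtrack on q21: now try q21 = False.
From the singleton clause (q23), q23 = True.
From the singleton clause (¬q13), q13 = False.
From the singleton clause (¬q33), q33 = False.
From the singleton clause (q31), q31 = True.
From the singleton clause (¬q41), q41 = False.
From the singleton clause (q43), q43 = True.
Now (¬q43) is unsatisfied and unit — conflict.
Both values of q21 lead to a conflict.
Backtrack on q12: now try q12 = False.
From the singleton clause (q13), q13 = True.
From the singleton clause (¬q23), q23 = False.
From the singleton clause (¬q33), q33 = False.
From the singleton clause (¬q43), q43 = False.
Case q21 = True:
From the singleton clause (¬q31), q31 = False.
From the singleton clause (q32), q32 = True.
From the singleton clause (¬q41), q41 = False.
From the singleton clause (q42), q42 = True.
Now (¬q42) is unsatisfied and unit — conflict.
Backtrack on q21: now try q21 = False.
From the singleton clause (q22), q22 = True.
From the singleton clause (¬q32), q32 = False.
From the singleton clause (q31), q31 = True.
From the singleton clause (¬q41), q41 = False.
From the singleton clause (q42), q42 = True.
Now (¬q42) is unsatisfied and unit — conflict.
Both values of q21 lead to a conflict.
Both values of q12 lead to a conflict.
Backtrack on q11: now try q11 = True.
From the singleton clause (¬q21), q21 = False.
From the singleton clause (¬q31), q31 = False.
From the singleton clause (¬q41), q41 = False.
Case q22 = True:
From the singleton clause (¬q12), q12 = False.
From the singleton clause (¬q32), q32 = False.
From the singleton clause (q33), q33 = True.
From the singleton clause (¬q42), q42 = False.
From the singleton clause (q43), q43 = True.
Now (¬q43) is unsatisfied and unit — conflict.
Backtrack on q22: now try q22 = False.
From the singleton clause (q23), q23 = True.
From the singleton clause (¬q13), q13 = False.
From the singleton clause (¬q33), q33 = False.
From the singleton clause (q32), q32 = True.
From the singleton clause (¬q12), q12 = False.
From the singleton clause (¬q42), q42 = False.
From the singleton clause (q43), q43 = True.
Now (¬q43) is unsatisfied and unit — conflict.
Both values of q22 lead to a conflict.
Both values of q11 lead to a conflict.

UNSATISFIABLE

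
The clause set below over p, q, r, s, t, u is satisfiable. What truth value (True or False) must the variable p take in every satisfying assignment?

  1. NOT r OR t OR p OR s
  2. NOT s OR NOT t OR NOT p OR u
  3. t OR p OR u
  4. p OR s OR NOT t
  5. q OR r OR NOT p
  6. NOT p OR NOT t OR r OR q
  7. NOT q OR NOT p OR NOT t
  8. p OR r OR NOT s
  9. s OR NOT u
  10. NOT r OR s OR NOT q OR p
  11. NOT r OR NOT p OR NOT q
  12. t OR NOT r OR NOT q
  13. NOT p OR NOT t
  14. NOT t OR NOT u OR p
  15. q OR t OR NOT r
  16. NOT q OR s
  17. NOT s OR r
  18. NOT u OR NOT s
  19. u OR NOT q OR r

Suppose p = true.
The clause (NOT t) is unit, so t = false.
Case q = true:
The clause (NOT r) is unit, so r = false.
The clause (s) is unit, so s = true.
But (NOT s) is also a unit clause — contradiction.
Backtrack on q: now try q = false.
The clause (r) is unit, so r = true.
But (NOT r) is also a unit clause — contradiction.
Both values of q lead to a conflict.
So every satisfying assignment has p = False.

False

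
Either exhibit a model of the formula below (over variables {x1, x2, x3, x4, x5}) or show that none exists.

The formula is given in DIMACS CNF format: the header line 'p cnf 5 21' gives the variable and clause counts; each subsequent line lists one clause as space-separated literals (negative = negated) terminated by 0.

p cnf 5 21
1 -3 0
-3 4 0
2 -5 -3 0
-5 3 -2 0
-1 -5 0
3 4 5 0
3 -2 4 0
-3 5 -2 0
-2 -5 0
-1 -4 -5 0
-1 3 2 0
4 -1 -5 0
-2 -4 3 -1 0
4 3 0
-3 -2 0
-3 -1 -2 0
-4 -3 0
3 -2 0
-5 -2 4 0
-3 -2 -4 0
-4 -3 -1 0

x1=False; x2=False; x3=False; x4=True; x5=True

Try x1 = False.
From the singleton clause (¬x3), x3 = False.
From the singleton clause (x4), x4 = True.
From the singleton clause (¬x2), x2 = False.
No clause remains; x5 is free.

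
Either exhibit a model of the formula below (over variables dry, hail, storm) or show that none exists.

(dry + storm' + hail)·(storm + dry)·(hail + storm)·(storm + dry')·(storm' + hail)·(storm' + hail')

UNSATISFIABLE

Suppose storm = 1.
(hail) alone gives hail = 1.
Now (hail') is unsatisfied and unit — conflict.
So storm must be the other value — set storm = 0.
(dry) alone gives dry = 1.
Now (dry') is unsatisfied and unit — conflict.
Either choice for storm ends in contradiction.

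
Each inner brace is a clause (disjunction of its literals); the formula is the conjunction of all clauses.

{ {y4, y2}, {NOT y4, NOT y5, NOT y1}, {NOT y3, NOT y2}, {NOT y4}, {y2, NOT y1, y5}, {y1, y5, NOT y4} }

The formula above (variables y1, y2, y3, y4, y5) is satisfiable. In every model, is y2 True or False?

True

Suppose y2 = false.
(y4) alone gives y4 = true.
But (NOT y4) is also a unit clause — contradiction.
So every satisfying assignment has y2 = True.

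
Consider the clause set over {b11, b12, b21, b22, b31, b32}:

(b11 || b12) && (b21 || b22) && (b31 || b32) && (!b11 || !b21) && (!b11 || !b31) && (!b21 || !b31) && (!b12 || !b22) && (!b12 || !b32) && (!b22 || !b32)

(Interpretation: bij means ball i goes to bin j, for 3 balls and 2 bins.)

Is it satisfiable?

No

Case b11 = true:
The clause (!b21) is unit, so b21 = false.
The clause (b22) is unit, so b22 = true.
The clause (!b31) is unit, so b31 = false.
The clause (b32) is unit, so b32 = true.
That conflicts with the unit clause (!b32).
That branch fails; take b11 = false instead.
The clause (b12) is unit, so b12 = true.
The clause (!b22) is unit, so b22 = false.
The clause (b21) is unit, so b21 = true.
The clause (!b31) is unit, so b31 = false.
The clause (b32) is unit, so b32 = true.
That conflicts with the unit clause (!b32).
Neither b11 = true nor b11 = false works.
No assignment satisfies every clause.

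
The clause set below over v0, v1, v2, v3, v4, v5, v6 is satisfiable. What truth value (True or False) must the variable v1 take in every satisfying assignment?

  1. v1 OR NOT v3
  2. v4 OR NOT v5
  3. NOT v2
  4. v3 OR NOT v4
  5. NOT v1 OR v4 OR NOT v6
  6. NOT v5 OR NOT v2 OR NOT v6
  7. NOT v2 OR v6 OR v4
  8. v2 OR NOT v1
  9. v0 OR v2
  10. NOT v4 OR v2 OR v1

False

Suppose v1 = true.
Unit clause (NOT v2) forces v2 = false.
But (v2) is also a unit clause — contradiction.
So every satisfying assignment has v1 = False.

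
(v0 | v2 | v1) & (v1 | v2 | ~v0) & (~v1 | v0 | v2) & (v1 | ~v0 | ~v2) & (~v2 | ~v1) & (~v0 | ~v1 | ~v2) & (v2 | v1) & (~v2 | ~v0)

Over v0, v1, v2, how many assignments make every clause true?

There are 2^3 = 8 truth assignments over (v0, v1, v2).
Check each against the 8 clauses (columns in the order v0, v1, v2):
  F F F  ✗ fails (v0 | v2 | v1)
  F F T  ✓ satisfies all
  F T F  ✗ fails (~v1 | v0 | v2)
  F T T  ✗ fails (~v2 | ~v1)
  T F F  ✗ fails (v1 | v2 | ~v0)
  T F T  ✗ fails (v1 | ~v0 | ~v2)
  T T F  ✓ satisfies all
  T T T  ✗ fails (~v2 | ~v1)
2 of the 8 rows are models.

2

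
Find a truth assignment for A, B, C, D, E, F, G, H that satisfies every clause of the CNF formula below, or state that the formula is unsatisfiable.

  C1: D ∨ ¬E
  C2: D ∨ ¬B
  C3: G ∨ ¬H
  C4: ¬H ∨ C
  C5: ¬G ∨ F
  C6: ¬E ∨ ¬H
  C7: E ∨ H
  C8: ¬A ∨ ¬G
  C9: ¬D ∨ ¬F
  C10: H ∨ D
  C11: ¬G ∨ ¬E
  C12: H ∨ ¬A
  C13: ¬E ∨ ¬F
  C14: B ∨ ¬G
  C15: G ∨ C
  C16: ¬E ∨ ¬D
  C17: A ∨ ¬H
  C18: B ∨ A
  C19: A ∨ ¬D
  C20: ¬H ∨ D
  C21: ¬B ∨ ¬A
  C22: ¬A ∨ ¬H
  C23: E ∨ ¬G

Case D = True:
The clause (¬F) is unit, so F = False.
The clause (¬G) is unit, so G = False.
The clause (¬H) is unit, so H = False.
The clause (E) is unit, so E = True.
That conflicts with the unit clause (¬E).
That branch fails; take D = False instead.
The clause (¬E) is unit, so E = False.
The clause (¬B) is unit, so B = False.
The clause (H) is unit, so H = True.
That conflicts with the unit clause (¬H).
Either choice for D ends in contradiction.

UNSATISFIABLE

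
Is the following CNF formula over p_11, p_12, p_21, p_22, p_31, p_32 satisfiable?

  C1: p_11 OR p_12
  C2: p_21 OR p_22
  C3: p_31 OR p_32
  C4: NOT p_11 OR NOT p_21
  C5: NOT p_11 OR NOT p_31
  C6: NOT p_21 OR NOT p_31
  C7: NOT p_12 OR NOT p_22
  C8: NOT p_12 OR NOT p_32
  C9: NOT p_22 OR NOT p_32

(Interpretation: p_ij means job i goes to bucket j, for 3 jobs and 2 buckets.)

Branch on p_11: set p_11 = true.
From the singleton clause (NOT p_21), p_21 = false.
From the singleton clause (p_22), p_22 = true.
From the singleton clause (NOT p_31), p_31 = false.
From the singleton clause (p_32), p_32 = true.
Now (NOT p_32) is unsatisfied and unit — conflict.
That branch fails; take p_11 = false instead.
From the singleton clause (p_12), p_12 = true.
From the singleton clause (NOT p_22), p_22 = false.
From the singleton clause (p_21), p_21 = true.
From the singleton clause (NOT p_31), p_31 = false.
From the singleton clause (p_32), p_32 = true.
Now (NOT p_32) is unsatisfied and unit — conflict.
Neither p_11 = true nor p_11 = false works.
No assignment satisfies every clause.

Unsatisfiable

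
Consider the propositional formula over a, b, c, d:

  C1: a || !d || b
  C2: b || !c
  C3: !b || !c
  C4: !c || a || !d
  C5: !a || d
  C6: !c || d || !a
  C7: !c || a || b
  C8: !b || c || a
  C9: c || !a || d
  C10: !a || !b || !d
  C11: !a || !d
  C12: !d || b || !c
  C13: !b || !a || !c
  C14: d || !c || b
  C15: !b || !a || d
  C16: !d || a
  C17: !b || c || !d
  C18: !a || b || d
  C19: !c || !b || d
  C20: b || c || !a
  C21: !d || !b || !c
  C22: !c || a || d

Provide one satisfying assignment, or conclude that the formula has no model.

Suppose b = false.
(!c) alone gives c = false.
(!a) alone gives a = false.
(!d) alone gives d = false.
All clauses are satisfied.

a ↦ false; b ↦ false; c ↦ false; d ↦ false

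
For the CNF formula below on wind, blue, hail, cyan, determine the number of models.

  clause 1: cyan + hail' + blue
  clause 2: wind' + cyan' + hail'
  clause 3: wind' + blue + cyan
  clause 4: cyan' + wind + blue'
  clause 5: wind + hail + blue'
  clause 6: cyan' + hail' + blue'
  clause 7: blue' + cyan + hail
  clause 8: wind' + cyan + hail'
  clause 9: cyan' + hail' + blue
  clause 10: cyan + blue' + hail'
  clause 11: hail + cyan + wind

There are 2^4 = 16 truth assignments over (wind, blue, hail, cyan).
Check each against the 11 clauses (columns in the order wind, blue, hail, cyan):
  F F F F  ✗ fails (hail + cyan + wind)
  F F F T  ✓ satisfies all
  F F T F  ✗ fails (cyan + hail' + blue)
  F F T T  ✗ fails (cyan' + hail' + blue)
  F T F F  ✗ fails (wind + hail + blue')
  F T F T  ✗ fails (cyan' + wind + blue')
  F T T F  ✗ fails (cyan + blue' + hail')
  F T T T  ✗ fails (cyan' + wind + blue')
  T F F F  ✗ fails (wind' + blue + cyan)
  T F F T  ✓ satisfies all
  T F T F  ✗ fails (cyan + hail' + blue)
  T F T T  ✗ fails (wind' + cyan' + hail')
  T T F F  ✗ fails (blue' + cyan + hail)
  T T F T  ✓ satisfies all
  T T T F  ✗ fails (wind' + cyan + hail')
  T T T T  ✗ fails (wind' + cyan' + hail')
3 of the 16 rows are models.

3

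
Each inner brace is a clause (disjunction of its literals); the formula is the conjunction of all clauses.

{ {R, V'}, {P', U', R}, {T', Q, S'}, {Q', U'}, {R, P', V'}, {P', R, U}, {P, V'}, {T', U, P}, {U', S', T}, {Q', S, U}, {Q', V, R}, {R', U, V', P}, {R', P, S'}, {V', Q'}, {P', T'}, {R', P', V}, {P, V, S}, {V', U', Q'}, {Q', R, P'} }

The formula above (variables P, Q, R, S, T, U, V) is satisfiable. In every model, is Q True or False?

False

Suppose Q = 1.
Unit clause (U') forces U = 0.
Unit clause (S) forces S = 1.
Unit clause (V') forces V = 0.
Unit clause (R) forces R = 1.
Unit clause (P) forces P = 1.
That conflicts with the unit clause (P').
So every satisfying assignment has Q = False.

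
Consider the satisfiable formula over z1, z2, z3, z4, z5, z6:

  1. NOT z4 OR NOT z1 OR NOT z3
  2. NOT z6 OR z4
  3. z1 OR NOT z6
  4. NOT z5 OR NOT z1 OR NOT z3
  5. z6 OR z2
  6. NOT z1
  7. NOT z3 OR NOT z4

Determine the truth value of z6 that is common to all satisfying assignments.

Suppose z6 = true.
From the singleton clause (z4), z4 = true.
From the singleton clause (z1), z1 = true.
Now (NOT z1) is unsatisfied and unit — conflict.
So every satisfying assignment has z6 = False.

False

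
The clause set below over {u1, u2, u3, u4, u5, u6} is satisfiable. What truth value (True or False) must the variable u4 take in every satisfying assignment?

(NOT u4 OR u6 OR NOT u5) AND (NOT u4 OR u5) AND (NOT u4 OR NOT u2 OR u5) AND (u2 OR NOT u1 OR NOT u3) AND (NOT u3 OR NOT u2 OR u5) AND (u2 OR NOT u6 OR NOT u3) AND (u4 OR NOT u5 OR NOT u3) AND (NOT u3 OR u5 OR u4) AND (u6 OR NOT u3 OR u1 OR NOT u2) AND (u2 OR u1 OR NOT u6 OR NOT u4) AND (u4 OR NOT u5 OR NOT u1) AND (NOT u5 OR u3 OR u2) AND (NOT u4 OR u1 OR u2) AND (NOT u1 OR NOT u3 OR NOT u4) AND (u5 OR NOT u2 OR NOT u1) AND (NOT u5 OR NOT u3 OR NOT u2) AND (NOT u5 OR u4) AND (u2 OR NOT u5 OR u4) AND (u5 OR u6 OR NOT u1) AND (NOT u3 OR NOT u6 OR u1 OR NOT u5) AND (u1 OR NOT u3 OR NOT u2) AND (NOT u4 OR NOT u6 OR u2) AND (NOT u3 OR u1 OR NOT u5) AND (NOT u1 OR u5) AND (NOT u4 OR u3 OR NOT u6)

False

Suppose u4 = true.
(u5) alone gives u5 = true.
(u6) alone gives u6 = true.
(u2) alone gives u2 = true.
(NOT u3) alone gives u3 = false.
That conflicts with the unit clause (u3).
So every satisfying assignment has u4 = False.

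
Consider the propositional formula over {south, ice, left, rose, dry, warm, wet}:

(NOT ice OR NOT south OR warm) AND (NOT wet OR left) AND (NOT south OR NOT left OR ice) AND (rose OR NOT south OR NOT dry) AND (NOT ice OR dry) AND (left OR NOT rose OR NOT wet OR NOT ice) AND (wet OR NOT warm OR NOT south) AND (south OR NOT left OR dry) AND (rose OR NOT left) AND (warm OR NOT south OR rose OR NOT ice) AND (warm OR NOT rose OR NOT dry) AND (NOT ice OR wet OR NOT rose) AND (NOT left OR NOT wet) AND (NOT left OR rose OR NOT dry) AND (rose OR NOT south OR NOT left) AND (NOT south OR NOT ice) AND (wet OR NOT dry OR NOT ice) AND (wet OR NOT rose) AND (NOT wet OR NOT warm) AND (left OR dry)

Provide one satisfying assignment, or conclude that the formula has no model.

south: false; ice: false; left: false; rose: false; dry: true; warm: true; wet: false

Try wet = false.
(NOT rose) alone gives rose = false.
(NOT left) alone gives left = false.
(dry) alone gives dry = true.
(NOT south) alone gives south = false.
(NOT ice) alone gives ice = false.
Every clause is now satisfied; warm is unconstrained.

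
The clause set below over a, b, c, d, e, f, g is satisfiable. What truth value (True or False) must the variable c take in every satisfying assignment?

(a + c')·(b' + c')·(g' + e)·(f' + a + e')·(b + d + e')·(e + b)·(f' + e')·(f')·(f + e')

False

Suppose c = 1.
Unit clause (a) forces a = 1.
Unit clause (b') forces b = 0.
Unit clause (e) forces e = 1.
Unit clause (d) forces d = 1.
Unit clause (f') forces f = 0.
Now (f) is unsatisfied and unit — conflict.
So every satisfying assignment has c = False.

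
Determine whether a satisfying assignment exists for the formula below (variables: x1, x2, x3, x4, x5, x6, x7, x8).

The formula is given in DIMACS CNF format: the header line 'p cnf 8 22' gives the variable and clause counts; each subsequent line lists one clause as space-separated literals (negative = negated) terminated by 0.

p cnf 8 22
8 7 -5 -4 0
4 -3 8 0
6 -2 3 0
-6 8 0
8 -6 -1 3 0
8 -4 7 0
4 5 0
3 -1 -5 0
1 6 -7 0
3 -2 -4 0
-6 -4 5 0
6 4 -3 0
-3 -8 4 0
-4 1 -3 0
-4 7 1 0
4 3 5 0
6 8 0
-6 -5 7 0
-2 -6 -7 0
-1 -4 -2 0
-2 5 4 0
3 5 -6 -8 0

Suppose x6 = True.
(x8) alone gives x8 = True.
Suppose x4 = True.
(x5) alone gives x5 = True.
(x7) alone gives x7 = True.
(¬x2) alone gives x2 = False.
Suppose x3 = True.
(x1) alone gives x1 = True.
All clauses are satisfied.
A satisfying assignment: x1=True,  x2=False,  x3=True,  x4=True,  x5=True,  x6=True,  x7=True,  x8=True.

Yes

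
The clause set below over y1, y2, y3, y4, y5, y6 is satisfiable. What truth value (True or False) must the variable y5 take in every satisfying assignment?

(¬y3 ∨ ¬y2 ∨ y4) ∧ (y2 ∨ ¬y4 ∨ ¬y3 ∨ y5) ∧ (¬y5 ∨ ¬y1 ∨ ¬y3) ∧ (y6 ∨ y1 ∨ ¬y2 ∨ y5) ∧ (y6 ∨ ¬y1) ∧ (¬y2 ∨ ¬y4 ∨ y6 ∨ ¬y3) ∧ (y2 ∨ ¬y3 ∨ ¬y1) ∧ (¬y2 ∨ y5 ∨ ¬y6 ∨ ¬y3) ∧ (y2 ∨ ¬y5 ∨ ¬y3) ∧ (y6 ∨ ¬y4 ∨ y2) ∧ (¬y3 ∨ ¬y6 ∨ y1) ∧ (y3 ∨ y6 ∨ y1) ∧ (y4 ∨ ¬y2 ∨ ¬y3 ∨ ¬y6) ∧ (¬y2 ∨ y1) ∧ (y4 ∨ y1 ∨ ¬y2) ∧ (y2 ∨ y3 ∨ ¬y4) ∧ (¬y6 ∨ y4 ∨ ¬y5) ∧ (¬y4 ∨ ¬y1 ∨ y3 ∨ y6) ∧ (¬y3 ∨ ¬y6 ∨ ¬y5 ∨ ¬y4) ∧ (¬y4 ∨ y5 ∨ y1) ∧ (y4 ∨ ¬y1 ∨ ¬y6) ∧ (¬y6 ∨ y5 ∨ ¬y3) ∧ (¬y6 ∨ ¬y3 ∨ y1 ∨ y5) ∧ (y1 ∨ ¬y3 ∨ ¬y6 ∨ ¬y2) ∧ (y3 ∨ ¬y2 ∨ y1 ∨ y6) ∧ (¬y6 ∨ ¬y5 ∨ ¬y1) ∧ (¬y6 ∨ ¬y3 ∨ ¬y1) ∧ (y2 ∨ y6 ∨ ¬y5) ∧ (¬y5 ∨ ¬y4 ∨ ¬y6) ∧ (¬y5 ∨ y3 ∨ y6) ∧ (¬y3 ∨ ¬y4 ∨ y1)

False

Suppose y5 = True.
Branch on y1: set y1 = False.
Unit clause (¬y2) forces y2 = False.
Unit clause (¬y3) forces y3 = False.
Unit clause (y6) forces y6 = True.
Unit clause (¬y4) forces y4 = False.
But (y4) is also a unit clause — contradiction.
Undo y1 and try y1 = True.
Unit clause (¬y3) forces y3 = False.
Unit clause (y6) forces y6 = True.
But (¬y6) is also a unit clause — contradiction.
Both values of y1 lead to a conflict.
So every satisfying assignment has y5 = False.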